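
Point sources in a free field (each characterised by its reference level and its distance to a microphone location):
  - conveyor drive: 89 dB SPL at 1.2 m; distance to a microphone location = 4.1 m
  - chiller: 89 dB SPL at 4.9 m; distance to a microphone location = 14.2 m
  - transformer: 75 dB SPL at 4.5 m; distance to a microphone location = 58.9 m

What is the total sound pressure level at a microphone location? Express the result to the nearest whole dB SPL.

First find each source's level at the receiver (point-source: −20·log₁₀(r/r_ref)), then combine on an intensity basis.
conveyor drive: 89 − 20·log₁₀(4.1/1.2) = 89 − 10.67 = 78.33 dB SPL.
chiller: 89 − 20·log₁₀(14.2/4.9) = 89 − 9.24 = 79.76 dB SPL.
transformer: 75 − 20·log₁₀(58.9/4.5) = 75 − 22.34 = 52.66 dB SPL.
Σ 10^(L/10) = 1.628e+08 → L_total = 10·log₁₀(1.628e+08) = 82.12 dB SPL.

82 dB SPL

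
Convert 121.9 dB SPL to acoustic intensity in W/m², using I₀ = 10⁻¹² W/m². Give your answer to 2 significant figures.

1.5 W/m²

L = 10·log₁₀(I/I₀) ⇒ I = I₀·10^(L/10) = 10⁻¹² × 10^12.19.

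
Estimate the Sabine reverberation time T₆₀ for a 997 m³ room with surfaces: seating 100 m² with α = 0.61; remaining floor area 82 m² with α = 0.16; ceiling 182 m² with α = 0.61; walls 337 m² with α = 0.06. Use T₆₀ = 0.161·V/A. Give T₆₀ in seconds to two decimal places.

Total absorption A = 100·0.61 + 82·0.16 + 182·0.61 + 337·0.06 = 205.36 m² sabins.
T₆₀ = 0.161·V/A = 0.161·997/205.36 = 0.782 s.

0.78 s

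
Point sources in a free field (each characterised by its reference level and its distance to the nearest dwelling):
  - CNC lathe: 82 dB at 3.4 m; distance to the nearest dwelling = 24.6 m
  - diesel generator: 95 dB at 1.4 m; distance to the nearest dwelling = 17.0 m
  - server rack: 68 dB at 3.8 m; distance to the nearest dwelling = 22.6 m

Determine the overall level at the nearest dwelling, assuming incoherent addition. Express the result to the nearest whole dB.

Apply inverse-square spreading to bring every level to the receiver, then sum 10^(L/10).
CNC lathe: 82 − 20·log₁₀(24.6/3.4) = 82 − 17.19 = 64.81 dB.
diesel generator: 95 − 20·log₁₀(17.0/1.4) = 95 − 21.69 = 73.31 dB.
server rack: 68 − 20·log₁₀(22.6/3.8) = 68 − 15.49 = 52.51 dB.
Σ 10^(L/10) = 2.465e+07 → L_total = 10·log₁₀(2.465e+07) = 73.92 dB.

74 dB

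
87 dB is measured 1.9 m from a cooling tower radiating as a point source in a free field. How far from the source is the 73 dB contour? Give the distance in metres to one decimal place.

The 14.0 dB drop corresponds to a distance ratio of 10^(14.0/20) for a point source.
r₂ = 1.9·10^((87−73)/20) = 1.9·10^(14.0/20) = 9.52 m.

9.5 m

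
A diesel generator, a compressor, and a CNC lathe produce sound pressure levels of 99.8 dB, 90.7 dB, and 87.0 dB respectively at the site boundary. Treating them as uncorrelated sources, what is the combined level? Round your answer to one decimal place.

100.5 dB

Incoherent sources combine by intensity addition: L_total = 10·log₁₀(Σ 10^(L_i/10)).
Σ 10^(L/10) = 10^(99.8/10) + 10^(90.7/10) + 10^(87.0/10) = 1.123e+10.
L_total = 10·log₁₀(1.123e+10) = 100.50 dB.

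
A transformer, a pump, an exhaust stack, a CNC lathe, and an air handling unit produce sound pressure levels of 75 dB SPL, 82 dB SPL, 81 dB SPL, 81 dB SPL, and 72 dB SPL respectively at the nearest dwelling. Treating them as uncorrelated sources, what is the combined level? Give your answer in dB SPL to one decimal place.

86.6 dB SPL

For uncorrelated sources the intensities add, so convert each level to linear form, sum, and take 10·log₁₀ of the total.
Σ 10^(L/10) = 10^(75/10) + 10^(82/10) + 10^(81/10) + 10^(81/10) + 10^(72/10) = 4.577e+08.
L_total = 10·log₁₀(4.577e+08) = 86.61 dB SPL.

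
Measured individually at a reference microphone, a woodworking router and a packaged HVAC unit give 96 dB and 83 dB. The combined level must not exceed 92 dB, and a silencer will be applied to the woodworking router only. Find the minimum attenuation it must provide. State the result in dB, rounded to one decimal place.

Fixed contribution from the other source: Σ 10^(L/10) = 10^(83/10) = 1.995e+08 (83.00 dB).
To meet 92 dB overall, the treated woodworking router may contribute at most 10^(92/10) − 1.995e+08 = 1.385e+09, i.e. 91.42 dB.
Required insertion loss = 96 − 91.42 = 4.58 dB.

4.6 dB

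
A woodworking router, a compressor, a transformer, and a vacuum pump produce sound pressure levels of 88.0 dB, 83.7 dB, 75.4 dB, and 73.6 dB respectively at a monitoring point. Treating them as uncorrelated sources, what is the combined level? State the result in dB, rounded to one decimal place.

For uncorrelated sources the intensities add, so convert each level to linear form, sum, and take 10·log₁₀ of the total.
Σ 10^(L/10) = 10^(88.0/10) + 10^(83.7/10) + 10^(75.4/10) + 10^(73.6/10) = 9.230e+08.
L_total = 10·log₁₀(9.230e+08) = 89.65 dB.

89.7 dB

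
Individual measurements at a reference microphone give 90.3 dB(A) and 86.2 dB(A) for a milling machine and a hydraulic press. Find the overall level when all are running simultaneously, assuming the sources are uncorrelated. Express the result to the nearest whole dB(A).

92 dB(A)

Incoherent sources combine by intensity addition: L_total = 10·log₁₀(Σ 10^(L_i/10)).
Σ 10^(L/10) = 10^(90.3/10) + 10^(86.2/10) = 1.488e+09.
L_total = 10·log₁₀(1.488e+09) = 91.73 dB(A).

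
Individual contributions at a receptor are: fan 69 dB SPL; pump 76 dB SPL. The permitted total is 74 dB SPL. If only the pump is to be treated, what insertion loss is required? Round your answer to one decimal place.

Fixed contribution from the other source: Σ 10^(L/10) = 10^(69/10) = 7.943e+06 (69.00 dB SPL).
To meet 74 dB SPL overall, the treated pump may contribute at most 10^(74/10) − 7.943e+06 = 1.718e+07, i.e. 72.35 dB SPL.
Required insertion loss = 76 − 72.35 = 3.65 dB.

3.7 dB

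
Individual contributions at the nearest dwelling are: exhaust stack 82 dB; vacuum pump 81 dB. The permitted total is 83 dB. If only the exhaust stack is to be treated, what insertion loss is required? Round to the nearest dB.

3 dB

The untreated sources together contribute 10^(81/10) = 1.259e+08, i.e. 81.00 dB.
To meet 83 dB overall, the treated exhaust stack may contribute at most 10^(83/10) − 1.259e+08 = 7.363e+07, i.e. 78.67 dB.
Required insertion loss = 82 − 78.67 = 3.33 dB.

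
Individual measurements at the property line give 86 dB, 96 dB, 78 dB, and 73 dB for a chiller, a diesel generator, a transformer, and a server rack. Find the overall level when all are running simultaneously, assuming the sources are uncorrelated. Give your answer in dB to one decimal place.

96.5 dB

Incoherent sources combine by intensity addition: L_total = 10·log₁₀(Σ 10^(L_i/10)).
Σ 10^(L/10) = 10^(86/10) + 10^(96/10) + 10^(78/10) + 10^(73/10) = 4.462e+09.
L_total = 10·log₁₀(4.462e+09) = 96.50 dB.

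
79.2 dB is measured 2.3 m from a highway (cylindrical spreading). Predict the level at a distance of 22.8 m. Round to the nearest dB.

For a line source, L₂ = L₁ − 10·log₁₀(r₂/r₁).
L₂ = 79.2 − 10·log₁₀(22.8/2.3) = 79.2 − 9.962 = 69.24 dB.

69 dB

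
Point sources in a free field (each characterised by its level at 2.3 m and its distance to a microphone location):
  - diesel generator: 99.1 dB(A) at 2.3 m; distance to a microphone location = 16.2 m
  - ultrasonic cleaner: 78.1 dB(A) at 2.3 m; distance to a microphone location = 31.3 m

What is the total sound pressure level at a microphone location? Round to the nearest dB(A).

First find each source's level at the receiver (point-source: −20·log₁₀(r/r_ref)), then combine on an intensity basis.
diesel generator: 99.1 − 20·log₁₀(16.2/2.3) = 99.1 − 16.96 = 82.14 dB(A).
ultrasonic cleaner: 78.1 − 20·log₁₀(31.3/2.3) = 78.1 − 22.68 = 55.42 dB(A).
Σ 10^(L/10) = 1.642e+08 → L_total = 10·log₁₀(1.642e+08) = 82.15 dB(A).

82 dB(A)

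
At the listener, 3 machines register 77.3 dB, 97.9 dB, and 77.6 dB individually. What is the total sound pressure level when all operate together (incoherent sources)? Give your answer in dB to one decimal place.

For uncorrelated sources the intensities add, so convert each level to linear form, sum, and take 10·log₁₀ of the total.
Σ 10^(L/10) = 10^(77.3/10) + 10^(97.9/10) + 10^(77.6/10) = 6.277e+09.
L_total = 10·log₁₀(6.277e+09) = 97.98 dB.

98.0 dB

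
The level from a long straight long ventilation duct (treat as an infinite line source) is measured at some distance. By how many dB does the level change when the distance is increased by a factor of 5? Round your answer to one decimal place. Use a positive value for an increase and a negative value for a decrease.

-7.0 dB

Line-source spreading: ΔL = −10·log₁₀(r₂/r₁).
ΔL = −10·log₁₀(5) = -6.99 dB.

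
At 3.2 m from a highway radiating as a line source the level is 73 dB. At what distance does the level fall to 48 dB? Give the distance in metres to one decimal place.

The 25.0 dB drop corresponds to a distance ratio of 10^(25.0/10) for a line source.
r₂ = 3.2·10^((73−48)/10) = 3.2·10^(25.0/10) = 1011.93 m.

1011.9 m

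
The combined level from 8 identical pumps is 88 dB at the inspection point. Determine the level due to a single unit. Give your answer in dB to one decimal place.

8 equal contributions raise the level by 10·log₁₀ 8 = 9.031 dB, so each unit alone gives 88 − 9.031.

79.0 dB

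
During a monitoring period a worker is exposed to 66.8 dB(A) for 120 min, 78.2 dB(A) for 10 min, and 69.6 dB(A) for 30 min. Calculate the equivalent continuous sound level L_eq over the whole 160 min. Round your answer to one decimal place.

69.7 dB(A)

The energy average is taken in the linear domain: L_eq = 10·log₁₀[(Σ tᵢ·10^(Lᵢ/10))/T], T = 160 min.
Σ tᵢ·10^(Lᵢ/10) = 120·10^(66.8/10) + 10·10^(78.2/10) + 30·10^(69.6/10) = 1.509e+09.
L_eq = 10·log₁₀(1.509e+09/160) = 69.74 dB(A).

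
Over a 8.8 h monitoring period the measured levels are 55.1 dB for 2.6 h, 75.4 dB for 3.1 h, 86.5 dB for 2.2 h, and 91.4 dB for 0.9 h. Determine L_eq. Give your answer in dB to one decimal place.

Weight each interval's intensity by its duration and average over T = 8.8 h:
Σ tᵢ·10^(Lᵢ/10) = 2.6·10^(55.1/10) + 3.1·10^(75.4/10) + 2.2·10^(86.5/10) + 0.9·10^(91.4/10) = 2.333e+09.
L_eq = 10·log₁₀(2.333e+09/8.8) = 84.24 dB.

84.2 dB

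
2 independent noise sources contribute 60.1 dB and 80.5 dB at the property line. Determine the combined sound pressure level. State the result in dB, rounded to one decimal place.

80.5 dB

Incoherent sources combine by intensity addition: L_total = 10·log₁₀(Σ 10^(L_i/10)).
Σ 10^(L/10) = 10^(60.1/10) + 10^(80.5/10) = 1.132e+08.
L_total = 10·log₁₀(1.132e+08) = 80.54 dB.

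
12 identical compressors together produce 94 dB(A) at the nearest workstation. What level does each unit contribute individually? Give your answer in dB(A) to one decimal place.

83.2 dB(A)

For N identical incoherent sources L_total = L₁ + 10·log₁₀ N, so L₁ = 94 − 10·log₁₀(12) = 94 − 10.792.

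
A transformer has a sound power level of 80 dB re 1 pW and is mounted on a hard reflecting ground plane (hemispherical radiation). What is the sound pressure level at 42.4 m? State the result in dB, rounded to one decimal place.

Free-field hemispherical radiation: L_p = L_w − 10·log₁₀(2π·r²), r = 42.4 m.
2π·r² = 1.13e+04 m², 10·log₁₀ of that is 40.529 dB.
L_p = 80 − 40.529 = 39.47 dB.

39.5 dB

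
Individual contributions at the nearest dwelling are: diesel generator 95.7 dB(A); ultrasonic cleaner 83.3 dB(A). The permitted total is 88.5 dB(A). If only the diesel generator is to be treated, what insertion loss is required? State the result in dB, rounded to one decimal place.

8.8 dB

Everything except the diesel generator sums to 10^(83.3/10) = 2.138e+08 in linear terms, 83.30 dB(A).
The limit corresponds to 10^(88.5/10) = 7.079e+08; subtracting the fixed part leaves 4.941e+08 for the diesel generator, i.e. 86.94 dB(A).
So the diesel generator must be reduced from 95.7 to 86.94 dB(A): IL = 8.76 dB.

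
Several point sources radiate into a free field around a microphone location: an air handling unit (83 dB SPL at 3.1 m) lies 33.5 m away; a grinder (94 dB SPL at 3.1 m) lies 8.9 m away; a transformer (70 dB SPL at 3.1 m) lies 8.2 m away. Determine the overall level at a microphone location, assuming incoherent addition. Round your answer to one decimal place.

84.9 dB SPL

First find each source's level at the receiver (point-source: −20·log₁₀(r/r_ref)), then combine on an intensity basis.
air handling unit: 83 − 20·log₁₀(33.5/3.1) = 83 − 20.67 = 62.33 dB SPL.
grinder: 94 − 20·log₁₀(8.9/3.1) = 94 − 9.16 = 84.84 dB SPL.
transformer: 70 − 20·log₁₀(8.2/3.1) = 70 − 8.45 = 61.55 dB SPL.
Σ 10^(L/10) = 3.079e+08 → L_total = 10·log₁₀(3.079e+08) = 84.88 dB SPL.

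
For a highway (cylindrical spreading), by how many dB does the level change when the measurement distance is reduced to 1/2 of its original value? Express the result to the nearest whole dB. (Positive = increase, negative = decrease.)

Line-source spreading: ΔL = −10·log₁₀(r₂/r₁).
ΔL = −10·log₁₀(0.5) = +3.01 dB.

+3 dB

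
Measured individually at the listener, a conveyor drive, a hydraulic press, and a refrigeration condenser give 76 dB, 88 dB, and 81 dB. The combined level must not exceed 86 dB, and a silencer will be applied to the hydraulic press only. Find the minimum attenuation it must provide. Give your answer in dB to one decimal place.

Fixed contribution from the other sources: Σ 10^(L/10) = 10^(76/10) + 10^(81/10) = 1.657e+08 (82.19 dB).
The limit corresponds to 10^(86/10) = 3.981e+08; subtracting the fixed part leaves 2.324e+08 for the hydraulic press, i.e. 83.66 dB.
So the hydraulic press must be reduced from 88 to 83.66 dB: IL = 4.34 dB.

4.3 dB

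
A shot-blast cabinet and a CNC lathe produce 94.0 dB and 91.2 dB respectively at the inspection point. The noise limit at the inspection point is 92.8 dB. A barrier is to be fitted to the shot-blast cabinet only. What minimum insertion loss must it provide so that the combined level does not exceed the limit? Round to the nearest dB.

The untreated sources together contribute 10^(91.2/10) = 1.318e+09, i.e. 91.20 dB.
The limit corresponds to 10^(92.8/10) = 1.905e+09; subtracting the fixed part leaves 5.872e+08 for the shot-blast cabinet, i.e. 87.69 dB.
So the shot-blast cabinet must be reduced from 94.0 to 87.69 dB: IL = 6.31 dB.

6 dB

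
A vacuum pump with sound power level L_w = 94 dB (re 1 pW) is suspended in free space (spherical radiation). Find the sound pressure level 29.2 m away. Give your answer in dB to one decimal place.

L_p = L_w − 10·log₁₀(4π·r²) with r = 29.2 m.
4π·r² = 1.071e+04 m², 10·log₁₀ of that is 40.300 dB.
L_p = 94 − 40.300 = 53.70 dB.

53.7 dB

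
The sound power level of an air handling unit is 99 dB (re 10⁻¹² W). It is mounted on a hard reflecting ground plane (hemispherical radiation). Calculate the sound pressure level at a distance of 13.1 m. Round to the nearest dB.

69 dB

Free-field hemispherical radiation: L_p = L_w − 10·log₁₀(2π·r²), r = 13.1 m.
2π·r² = 1078 m², 10·log₁₀ of that is 30.327 dB.
L_p = 99 − 30.327 = 68.67 dB.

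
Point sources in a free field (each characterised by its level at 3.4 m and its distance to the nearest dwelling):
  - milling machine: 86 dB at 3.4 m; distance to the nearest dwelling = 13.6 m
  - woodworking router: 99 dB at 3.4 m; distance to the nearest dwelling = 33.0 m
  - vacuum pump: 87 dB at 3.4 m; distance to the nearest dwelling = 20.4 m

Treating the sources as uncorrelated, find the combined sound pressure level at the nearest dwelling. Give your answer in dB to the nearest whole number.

First find each source's level at the receiver (point-source: −20·log₁₀(r/r_ref)), then combine on an intensity basis.
milling machine: 86 − 20·log₁₀(13.6/3.4) = 86 − 12.04 = 73.96 dB.
woodworking router: 99 − 20·log₁₀(33.0/3.4) = 99 − 19.74 = 79.26 dB.
vacuum pump: 87 − 20·log₁₀(20.4/3.4) = 87 − 15.56 = 71.44 dB.
Σ 10^(L/10) = 1.231e+08 → L_total = 10·log₁₀(1.231e+08) = 80.90 dB.

81 dB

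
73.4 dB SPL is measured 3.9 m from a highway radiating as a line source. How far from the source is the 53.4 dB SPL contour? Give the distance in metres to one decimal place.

390.0 m

For a line source L₁ − L₂ = 10·log₁₀(r₂/r₁), so r₂ = r₁·10^((L₁−L₂)/10).
r₂ = 3.9·10^((73.4−53.4)/10) = 3.9·10^(20.0/10) = 390.00 m.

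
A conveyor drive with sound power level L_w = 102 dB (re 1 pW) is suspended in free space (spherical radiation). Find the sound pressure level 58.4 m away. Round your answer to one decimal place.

The power spreads over a sphere of area 4π·r², so L_p = L_w − 10·log₁₀(4π·r²).
4π·r² = 4.286e+04 m², 10·log₁₀ of that is 46.320 dB.
L_p = 102 − 46.320 = 55.68 dB.

55.7 dB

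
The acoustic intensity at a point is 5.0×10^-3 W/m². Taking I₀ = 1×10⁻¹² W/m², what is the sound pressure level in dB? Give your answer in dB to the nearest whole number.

L = 10·log₁₀(I/I₀) = 10·log₁₀(5.0×10^-3/10⁻¹²) = 10·log₁₀(5.0×10^9).
L = 10·(0.6990 + 9) = 96.99 dB.

97 dB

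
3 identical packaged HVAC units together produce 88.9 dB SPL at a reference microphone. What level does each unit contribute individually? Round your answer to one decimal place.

3 equal contributions raise the level by 10·log₁₀ 3 = 4.771 dB, so each unit alone gives 88.9 − 4.771.

84.1 dB SPL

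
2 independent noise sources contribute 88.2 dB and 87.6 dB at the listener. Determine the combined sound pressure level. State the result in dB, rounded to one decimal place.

Incoherent sources combine by intensity addition: L_total = 10·log₁₀(Σ 10^(L_i/10)).
Σ 10^(L/10) = 10^(88.2/10) + 10^(87.6/10) = 1.236e+09.
L_total = 10·log₁₀(1.236e+09) = 90.92 dB.

90.9 dB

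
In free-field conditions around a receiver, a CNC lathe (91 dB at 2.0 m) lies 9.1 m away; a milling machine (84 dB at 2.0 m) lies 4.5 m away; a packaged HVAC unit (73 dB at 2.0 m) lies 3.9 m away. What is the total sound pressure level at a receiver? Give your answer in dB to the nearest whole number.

81 dB

First find each source's level at the receiver (point-source: −20·log₁₀(r/r_ref)), then combine on an intensity basis.
CNC lathe: 91 − 20·log₁₀(9.1/2.0) = 91 − 13.16 = 77.84 dB.
milling machine: 84 − 20·log₁₀(4.5/2.0) = 84 − 7.04 = 76.96 dB.
packaged HVAC unit: 73 − 20·log₁₀(3.9/2.0) = 73 − 5.80 = 67.20 dB.
Σ 10^(L/10) = 1.157e+08 → L_total = 10·log₁₀(1.157e+08) = 80.63 dB.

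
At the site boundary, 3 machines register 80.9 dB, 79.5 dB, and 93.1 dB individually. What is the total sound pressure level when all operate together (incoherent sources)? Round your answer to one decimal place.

For uncorrelated sources the intensities add, so convert each level to linear form, sum, and take 10·log₁₀ of the total.
Σ 10^(L/10) = 10^(80.9/10) + 10^(79.5/10) + 10^(93.1/10) = 2.254e+09.
L_total = 10·log₁₀(2.254e+09) = 93.53 dB.

93.5 dB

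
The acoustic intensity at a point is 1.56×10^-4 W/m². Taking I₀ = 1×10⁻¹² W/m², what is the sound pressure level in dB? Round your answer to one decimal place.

Dividing by I₀ shifts the exponent by 12: I/I₀ = 1.56×10^8.
L = 10·(0.1931 + 8) = 81.93 dB.

81.9 dB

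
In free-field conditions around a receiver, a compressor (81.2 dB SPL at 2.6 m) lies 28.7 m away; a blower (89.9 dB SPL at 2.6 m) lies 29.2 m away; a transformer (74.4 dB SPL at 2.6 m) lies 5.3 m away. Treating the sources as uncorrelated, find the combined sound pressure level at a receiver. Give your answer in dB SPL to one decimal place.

Propagate each source to the receiver with L = L_ref − 20·log₁₀(r/r_ref), then add intensities.
compressor: 81.2 − 20·log₁₀(28.7/2.6) = 81.2 − 20.86 = 60.34 dB SPL.
blower: 89.9 − 20·log₁₀(29.2/2.6) = 89.9 − 21.01 = 68.89 dB SPL.
transformer: 74.4 − 20·log₁₀(5.3/2.6) = 74.4 − 6.19 = 68.21 dB SPL.
Σ 10^(L/10) = 1.546e+07 → L_total = 10·log₁₀(1.546e+07) = 71.89 dB SPL.

71.9 dB SPL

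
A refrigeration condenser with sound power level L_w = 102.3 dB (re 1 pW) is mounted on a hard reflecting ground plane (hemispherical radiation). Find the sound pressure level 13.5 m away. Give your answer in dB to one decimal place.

71.7 dB

Free-field hemispherical radiation: L_p = L_w − 10·log₁₀(2π·r²), r = 13.5 m.
2π·r² = 1145 m², 10·log₁₀ of that is 30.588 dB.
L_p = 102.3 − 30.588 = 71.71 dB.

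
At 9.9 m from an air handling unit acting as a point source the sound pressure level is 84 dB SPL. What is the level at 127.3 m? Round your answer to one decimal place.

Spherical spreading from a point source gives a 20·log₁₀(r₂/r₁) drop.
L₂ = 84 − 20·log₁₀(127.3/9.9) = 84 − 22.184 = 61.82 dB SPL.

61.8 dB SPL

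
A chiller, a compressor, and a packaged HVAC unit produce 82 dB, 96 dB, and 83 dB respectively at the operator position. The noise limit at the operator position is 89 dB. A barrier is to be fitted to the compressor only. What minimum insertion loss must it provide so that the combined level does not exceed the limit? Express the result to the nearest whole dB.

10 dB

Everything except the compressor sums to 10^(82/10) + 10^(83/10) = 3.580e+08 in linear terms, 85.54 dB.
To meet 89 dB overall, the treated compressor may contribute at most 10^(89/10) − 3.580e+08 = 4.363e+08, i.e. 86.40 dB.
Required insertion loss = 96 − 86.40 = 9.60 dB.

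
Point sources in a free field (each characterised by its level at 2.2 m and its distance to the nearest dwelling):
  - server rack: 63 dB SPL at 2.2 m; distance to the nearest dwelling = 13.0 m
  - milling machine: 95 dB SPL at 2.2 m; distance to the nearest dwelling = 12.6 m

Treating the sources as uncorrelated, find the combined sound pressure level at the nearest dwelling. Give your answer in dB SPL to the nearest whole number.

80 dB SPL

Propagate each source to the receiver with L = L_ref − 20·log₁₀(r/r_ref), then add intensities.
server rack: 63 − 20·log₁₀(13.0/2.2) = 63 − 15.43 = 47.57 dB SPL.
milling machine: 95 − 20·log₁₀(12.6/2.2) = 95 − 15.16 = 79.84 dB SPL.
Σ 10^(L/10) = 9.646e+07 → L_total = 10·log₁₀(9.646e+07) = 79.84 dB SPL.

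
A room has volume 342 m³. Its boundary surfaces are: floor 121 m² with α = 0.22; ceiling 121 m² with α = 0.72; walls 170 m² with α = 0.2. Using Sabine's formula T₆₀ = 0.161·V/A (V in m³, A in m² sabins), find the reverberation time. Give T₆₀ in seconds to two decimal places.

0.37 s

Summing Sᵢαᵢ: 121·0.22 + 121·0.72 + 170·0.2 = 147.74 m².
T₆₀ = 0.161 × 342 / 147.74 = 0.373 s.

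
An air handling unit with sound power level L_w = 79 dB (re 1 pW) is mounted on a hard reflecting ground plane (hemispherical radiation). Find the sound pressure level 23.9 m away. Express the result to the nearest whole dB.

Free-field hemispherical radiation: L_p = L_w − 10·log₁₀(2π·r²), r = 23.9 m.
2π·r² = 3589 m², 10·log₁₀ of that is 35.550 dB.
L_p = 79 − 35.550 = 43.45 dB.

43 dB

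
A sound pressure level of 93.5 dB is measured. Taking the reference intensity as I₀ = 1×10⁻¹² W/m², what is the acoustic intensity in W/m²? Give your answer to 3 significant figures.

L = 10·log₁₀(I/I₀) ⇒ I = I₀·10^(L/10) = 10⁻¹² × 10^9.35.

0.00224 W/m²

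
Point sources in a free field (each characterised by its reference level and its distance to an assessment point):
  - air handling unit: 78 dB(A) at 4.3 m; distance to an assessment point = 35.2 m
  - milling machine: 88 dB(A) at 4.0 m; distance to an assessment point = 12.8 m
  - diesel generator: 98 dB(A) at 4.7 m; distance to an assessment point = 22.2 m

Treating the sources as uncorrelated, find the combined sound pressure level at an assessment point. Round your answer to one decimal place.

85.4 dB(A)

First find each source's level at the receiver (point-source: −20·log₁₀(r/r_ref)), then combine on an intensity basis.
air handling unit: 78 − 20·log₁₀(35.2/4.3) = 78 − 18.26 = 59.74 dB(A).
milling machine: 88 − 20·log₁₀(12.8/4.0) = 88 − 10.10 = 77.90 dB(A).
diesel generator: 98 − 20·log₁₀(22.2/4.7) = 98 − 13.49 = 84.51 dB(A).
Σ 10^(L/10) = 3.454e+08 → L_total = 10·log₁₀(3.454e+08) = 85.38 dB(A).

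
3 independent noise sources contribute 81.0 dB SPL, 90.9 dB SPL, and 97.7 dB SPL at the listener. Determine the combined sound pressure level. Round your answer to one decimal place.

Incoherent sources combine by intensity addition: L_total = 10·log₁₀(Σ 10^(L_i/10)).
Σ 10^(L/10) = 10^(81.0/10) + 10^(90.9/10) + 10^(97.7/10) = 7.245e+09.
L_total = 10·log₁₀(7.245e+09) = 98.60 dB SPL.

98.6 dB SPL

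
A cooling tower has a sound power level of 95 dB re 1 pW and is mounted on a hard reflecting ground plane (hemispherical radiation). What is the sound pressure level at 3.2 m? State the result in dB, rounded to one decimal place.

L_p = L_w − 10·log₁₀(2π·r²) with r = 3.2 m.
2π·r² = 64.34 m², 10·log₁₀ of that is 18.085 dB.
L_p = 95 − 18.085 = 76.92 dB.

76.9 dB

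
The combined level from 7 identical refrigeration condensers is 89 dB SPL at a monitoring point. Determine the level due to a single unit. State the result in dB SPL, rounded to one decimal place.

7 equal contributions raise the level by 10·log₁₀ 7 = 8.451 dB, so each unit alone gives 89 − 8.451.

80.5 dB SPL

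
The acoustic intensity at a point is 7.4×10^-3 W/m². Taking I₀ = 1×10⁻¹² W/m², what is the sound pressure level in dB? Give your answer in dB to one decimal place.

Dividing by I₀ shifts the exponent by 12: I/I₀ = 7.4×10^9.
L = 10·(0.8692 + 9) = 98.69 dB.

98.7 dB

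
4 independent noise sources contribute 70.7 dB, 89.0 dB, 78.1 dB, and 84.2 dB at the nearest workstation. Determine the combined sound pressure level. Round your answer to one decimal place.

90.5 dB

Incoherent sources combine by intensity addition: L_total = 10·log₁₀(Σ 10^(L_i/10)).
Σ 10^(L/10) = 10^(70.7/10) + 10^(89.0/10) + 10^(78.1/10) + 10^(84.2/10) = 1.134e+09.
L_total = 10·log₁₀(1.134e+09) = 90.54 dB.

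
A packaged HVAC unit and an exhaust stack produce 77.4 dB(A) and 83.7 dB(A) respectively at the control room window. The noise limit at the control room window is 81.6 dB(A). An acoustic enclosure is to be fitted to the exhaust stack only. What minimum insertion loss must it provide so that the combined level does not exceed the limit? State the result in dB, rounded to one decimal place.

The untreated sources together contribute 10^(77.4/10) = 5.495e+07, i.e. 77.40 dB(A).
To meet 81.6 dB(A) overall, the treated exhaust stack may contribute at most 10^(81.6/10) − 5.495e+07 = 8.959e+07, i.e. 79.52 dB(A).
Required insertion loss = 83.7 − 79.52 = 4.18 dB.

4.2 dB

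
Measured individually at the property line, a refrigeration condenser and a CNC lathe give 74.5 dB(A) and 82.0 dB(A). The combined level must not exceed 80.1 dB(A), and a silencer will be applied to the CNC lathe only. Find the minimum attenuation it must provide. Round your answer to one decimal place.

Fixed contribution from the other source: Σ 10^(L/10) = 10^(74.5/10) = 2.818e+07 (74.50 dB(A)).
To meet 80.1 dB(A) overall, the treated CNC lathe may contribute at most 10^(80.1/10) − 2.818e+07 = 7.415e+07, i.e. 78.70 dB(A).
Required insertion loss = 82.0 − 78.70 = 3.30 dB.

3.3 dB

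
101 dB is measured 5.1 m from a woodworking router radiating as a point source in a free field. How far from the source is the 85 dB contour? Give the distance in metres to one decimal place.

The 16.0 dB drop corresponds to a distance ratio of 10^(16.0/20) for a point source.
r₂ = 5.1·10^((101−85)/20) = 5.1·10^(16.0/20) = 32.18 m.

32.2 m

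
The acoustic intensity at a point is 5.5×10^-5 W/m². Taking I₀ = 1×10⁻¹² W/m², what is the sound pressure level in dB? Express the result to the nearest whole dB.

77 dB

I/I₀ = 5.5×10^-5/10⁻¹² = 5.5×10^7, and L = 10·log₁₀(I/I₀).
L = 10·(0.7404 + 7) = 77.40 dB.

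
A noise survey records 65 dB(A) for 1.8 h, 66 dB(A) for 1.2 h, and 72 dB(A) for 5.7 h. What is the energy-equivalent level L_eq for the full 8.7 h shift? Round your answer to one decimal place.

Weight each interval's intensity by its duration and average over T = 8.7 h:
Σ tᵢ·10^(Lᵢ/10) = 1.8·10^(65/10) + 1.2·10^(66/10) + 5.7·10^(72/10) = 1.008e+08.
L_eq = 10·log₁₀(1.008e+08/8.7) = 70.64 dB(A).

70.6 dB(A)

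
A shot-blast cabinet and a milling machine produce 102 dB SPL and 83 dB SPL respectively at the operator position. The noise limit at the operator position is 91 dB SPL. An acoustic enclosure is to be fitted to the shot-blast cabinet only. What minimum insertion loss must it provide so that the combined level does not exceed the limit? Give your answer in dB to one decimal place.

Everything except the shot-blast cabinet sums to 10^(83/10) = 1.995e+08 in linear terms, 83.00 dB SPL.
To meet 91 dB SPL overall, the treated shot-blast cabinet may contribute at most 10^(91/10) − 1.995e+08 = 1.059e+09, i.e. 90.25 dB SPL.
Required insertion loss = 102 − 90.25 = 11.75 dB.

11.7 dB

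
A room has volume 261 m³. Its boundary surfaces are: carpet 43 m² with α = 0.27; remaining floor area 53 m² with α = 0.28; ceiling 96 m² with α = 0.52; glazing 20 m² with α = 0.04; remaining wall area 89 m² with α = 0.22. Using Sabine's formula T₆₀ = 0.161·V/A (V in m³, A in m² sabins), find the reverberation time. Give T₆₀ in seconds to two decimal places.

0.43 s

Total absorption A = 43·0.27 + 53·0.28 + 96·0.52 + 20·0.04 + 89·0.22 = 96.75 m² sabins.
T₆₀ = 0.161·V/A = 0.161·261/96.75 = 0.434 s.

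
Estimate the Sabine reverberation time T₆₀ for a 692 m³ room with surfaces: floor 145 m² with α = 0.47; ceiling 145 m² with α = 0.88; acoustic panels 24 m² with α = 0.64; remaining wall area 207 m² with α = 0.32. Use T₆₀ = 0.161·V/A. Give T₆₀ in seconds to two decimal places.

0.40 s

A = Σ Sᵢαᵢ = 145·0.47 + 145·0.88 + 24·0.64 + 207·0.32 = 277.35 m².
T₆₀ = 0.161 × 692 / 277.35 = 0.402 s.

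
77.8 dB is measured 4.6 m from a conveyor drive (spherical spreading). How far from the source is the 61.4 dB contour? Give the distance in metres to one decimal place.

30.4 m

For a point source L₁ − L₂ = 20·log₁₀(r₂/r₁), so r₂ = r₁·10^((L₁−L₂)/20).
r₂ = 4.6·10^((77.8−61.4)/20) = 4.6·10^(16.4/20) = 30.39 m.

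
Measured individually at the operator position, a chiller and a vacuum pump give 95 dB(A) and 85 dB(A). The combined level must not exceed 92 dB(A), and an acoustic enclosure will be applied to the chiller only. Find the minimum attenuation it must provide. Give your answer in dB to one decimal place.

4.0 dB

Everything except the chiller sums to 10^(85/10) = 3.162e+08 in linear terms, 85.00 dB(A).
The limit corresponds to 10^(92/10) = 1.585e+09; subtracting the fixed part leaves 1.269e+09 for the chiller, i.e. 91.03 dB(A).
So the chiller must be reduced from 95 to 91.03 dB(A): IL = 3.97 dB.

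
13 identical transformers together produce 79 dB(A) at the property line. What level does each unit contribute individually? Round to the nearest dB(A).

68 dB(A)

For N identical incoherent sources L_total = L₁ + 10·log₁₀ N, so L₁ = 79 − 10·log₁₀(13) = 79 − 11.139.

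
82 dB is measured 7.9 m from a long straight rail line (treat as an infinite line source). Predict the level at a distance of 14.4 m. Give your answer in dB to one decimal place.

Line-source attenuation: ΔL = 10·log₁₀(r₂/r₁) = 10·log₁₀(14.4/7.9) = 2.607 dB.
L₂ = 82 − 10·log₁₀(14.4/7.9) = 82 − 2.607 = 79.39 dB.

79.4 dB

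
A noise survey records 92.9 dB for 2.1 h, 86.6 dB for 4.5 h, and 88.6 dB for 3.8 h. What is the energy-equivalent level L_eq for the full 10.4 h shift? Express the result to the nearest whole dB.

Weight each interval's intensity by its duration and average over T = 10.4 h:
Σ tᵢ·10^(Lᵢ/10) = 2.1·10^(92.9/10) + 4.5·10^(86.6/10) + 3.8·10^(88.6/10) = 8.904e+09.
L_eq = 10·log₁₀(8.904e+09/10.4) = 89.33 dB.

89 dB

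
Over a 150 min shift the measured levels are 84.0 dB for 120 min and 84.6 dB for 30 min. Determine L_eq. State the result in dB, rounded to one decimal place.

L_eq = 10·log₁₀[(1/T)·Σ tᵢ·10^(Lᵢ/10)] with T = 150 min.
Σ tᵢ·10^(Lᵢ/10) = 120·10^(84.0/10) + 30·10^(84.6/10) = 3.879e+10.
L_eq = 10·log₁₀(3.879e+10/150) = 84.13 dB.

84.1 dB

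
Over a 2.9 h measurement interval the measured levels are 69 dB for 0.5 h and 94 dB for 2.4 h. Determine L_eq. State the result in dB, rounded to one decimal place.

L_eq = 10·log₁₀[(1/T)·Σ tᵢ·10^(Lᵢ/10)] with T = 2.9 h.
Σ tᵢ·10^(Lᵢ/10) = 0.5·10^(69/10) + 2.4·10^(94/10) = 6.032e+09.
L_eq = 10·log₁₀(6.032e+09/2.9) = 93.18 dB.

93.2 dB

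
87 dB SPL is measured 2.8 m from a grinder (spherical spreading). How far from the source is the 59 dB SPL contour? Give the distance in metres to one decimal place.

70.3 m

The 28.0 dB drop corresponds to a distance ratio of 10^(28.0/20) for a point source.
r₂ = 2.8·10^((87−59)/20) = 2.8·10^(28.0/20) = 70.33 m.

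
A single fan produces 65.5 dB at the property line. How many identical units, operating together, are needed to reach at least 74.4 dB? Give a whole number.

The shortfall is 74.4 − 65.5 = 8.9 dB, and N units add 10·log₁₀ N, so need 10·log₁₀ N ≥ 8.9.
N ≥ 10^(8.9/10) = 7.762, so N = 8.

8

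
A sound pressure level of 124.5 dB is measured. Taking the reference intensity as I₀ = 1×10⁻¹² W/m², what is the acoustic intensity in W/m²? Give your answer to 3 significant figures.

2.82 W/m²

L = 10·log₁₀(I/I₀) ⇒ I = I₀·10^(L/10) = 10⁻¹² × 10^12.45.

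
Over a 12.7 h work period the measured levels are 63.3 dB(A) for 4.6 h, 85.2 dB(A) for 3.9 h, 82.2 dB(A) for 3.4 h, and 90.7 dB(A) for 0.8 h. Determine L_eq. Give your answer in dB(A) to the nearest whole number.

Weight each interval's intensity by its duration and average over T = 12.7 h:
Σ tᵢ·10^(Lᵢ/10) = 4.6·10^(63.3/10) + 3.9·10^(85.2/10) + 3.4·10^(82.2/10) + 0.8·10^(90.7/10) = 2.805e+09.
L_eq = 10·log₁₀(2.805e+09/12.7) = 83.44 dB(A).

83 dB(A)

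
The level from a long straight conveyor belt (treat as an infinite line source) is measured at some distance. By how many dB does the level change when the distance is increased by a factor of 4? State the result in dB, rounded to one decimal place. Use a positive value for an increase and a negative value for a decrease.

-6.0 dB

Line-source spreading: ΔL = −10·log₁₀(r₂/r₁).
ΔL = −10·log₁₀(4) = -6.02 dB.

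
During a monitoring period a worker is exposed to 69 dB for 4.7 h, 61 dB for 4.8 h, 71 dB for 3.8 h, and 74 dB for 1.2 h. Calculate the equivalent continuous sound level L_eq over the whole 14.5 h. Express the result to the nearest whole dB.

69 dB

The energy average is taken in the linear domain: L_eq = 10·log₁₀[(Σ tᵢ·10^(Lᵢ/10))/T], T = 14.5 h.
Σ tᵢ·10^(Lᵢ/10) = 4.7·10^(69/10) + 4.8·10^(61/10) + 3.8·10^(71/10) + 1.2·10^(74/10) = 1.214e+08.
L_eq = 10·log₁₀(1.214e+08/14.5) = 69.23 dB.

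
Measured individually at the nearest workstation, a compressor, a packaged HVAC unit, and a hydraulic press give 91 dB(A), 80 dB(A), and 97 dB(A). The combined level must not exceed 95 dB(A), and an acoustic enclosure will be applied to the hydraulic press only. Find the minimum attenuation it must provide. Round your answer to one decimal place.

The untreated sources together contribute 10^(91/10) + 10^(80/10) = 1.359e+09, i.e. 91.33 dB(A).
To meet 95 dB(A) overall, the treated hydraulic press may contribute at most 10^(95/10) − 1.359e+09 = 1.803e+09, i.e. 92.56 dB(A).
So the hydraulic press must be reduced from 97 to 92.56 dB(A): IL = 4.44 dB.

4.4 dB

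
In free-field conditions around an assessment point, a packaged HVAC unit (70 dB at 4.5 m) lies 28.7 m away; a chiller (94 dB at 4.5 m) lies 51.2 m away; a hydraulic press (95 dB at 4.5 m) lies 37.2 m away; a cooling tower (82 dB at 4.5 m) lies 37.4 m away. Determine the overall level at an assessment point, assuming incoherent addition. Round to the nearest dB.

78 dB

Apply inverse-square spreading to bring every level to the receiver, then sum 10^(L/10).
packaged HVAC unit: 70 − 20·log₁₀(28.7/4.5) = 70 − 16.09 = 53.91 dB.
chiller: 94 − 20·log₁₀(51.2/4.5) = 94 − 21.12 = 72.88 dB.
hydraulic press: 95 − 20·log₁₀(37.2/4.5) = 95 − 18.35 = 76.65 dB.
cooling tower: 82 − 20·log₁₀(37.4/4.5) = 82 − 18.39 = 63.61 dB.
Σ 10^(L/10) = 6.822e+07 → L_total = 10·log₁₀(6.822e+07) = 78.34 dB.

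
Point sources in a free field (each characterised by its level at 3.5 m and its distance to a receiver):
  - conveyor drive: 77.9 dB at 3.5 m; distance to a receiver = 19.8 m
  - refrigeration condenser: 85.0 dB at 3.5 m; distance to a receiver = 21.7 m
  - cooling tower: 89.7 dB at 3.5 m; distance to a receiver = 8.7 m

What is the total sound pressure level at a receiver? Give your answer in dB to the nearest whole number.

Propagate each source to the receiver with L = L_ref − 20·log₁₀(r/r_ref), then add intensities.
conveyor drive: 77.9 − 20·log₁₀(19.8/3.5) = 77.9 − 15.05 = 62.85 dB.
refrigeration condenser: 85.0 − 20·log₁₀(21.7/3.5) = 85.0 − 15.85 = 69.15 dB.
cooling tower: 89.7 − 20·log₁₀(8.7/3.5) = 89.7 − 7.91 = 81.79 dB.
Σ 10^(L/10) = 1.612e+08 → L_total = 10·log₁₀(1.612e+08) = 82.07 dB.

82 dB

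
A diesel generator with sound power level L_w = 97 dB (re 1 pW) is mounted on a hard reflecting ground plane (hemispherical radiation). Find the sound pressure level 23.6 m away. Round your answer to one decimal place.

The power spreads over a hemisphere of area 2π·r², so L_p = L_w − 10·log₁₀(2π·r²).
2π·r² = 3499 m², 10·log₁₀ of that is 35.440 dB.
L_p = 97 − 35.440 = 61.56 dB.

61.6 dB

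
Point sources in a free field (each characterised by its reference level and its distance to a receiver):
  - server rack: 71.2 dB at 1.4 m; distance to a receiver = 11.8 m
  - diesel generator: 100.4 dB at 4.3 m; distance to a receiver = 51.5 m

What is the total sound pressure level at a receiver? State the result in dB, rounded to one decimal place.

78.8 dB

First find each source's level at the receiver (point-source: −20·log₁₀(r/r_ref)), then combine on an intensity basis.
server rack: 71.2 − 20·log₁₀(11.8/1.4) = 71.2 − 18.52 = 52.68 dB.
diesel generator: 100.4 − 20·log₁₀(51.5/4.3) = 100.4 − 21.57 = 78.83 dB.
Σ 10^(L/10) = 7.663e+07 → L_total = 10·log₁₀(7.663e+07) = 78.84 dB.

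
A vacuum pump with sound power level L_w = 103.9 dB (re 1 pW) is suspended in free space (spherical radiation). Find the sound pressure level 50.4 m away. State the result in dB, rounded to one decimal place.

58.9 dB

The power spreads over a sphere of area 4π·r², so L_p = L_w − 10·log₁₀(4π·r²).
4π·r² = 3.192e+04 m², 10·log₁₀ of that is 45.041 dB.
L_p = 103.9 − 45.041 = 58.86 dB.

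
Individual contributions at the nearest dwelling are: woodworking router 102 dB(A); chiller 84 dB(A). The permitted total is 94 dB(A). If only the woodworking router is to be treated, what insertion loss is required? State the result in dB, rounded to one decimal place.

The untreated sources together contribute 10^(84/10) = 2.512e+08, i.e. 84.00 dB(A).
To meet 94 dB(A) overall, the treated woodworking router may contribute at most 10^(94/10) − 2.512e+08 = 2.261e+09, i.e. 93.54 dB(A).
So the woodworking router must be reduced from 102 to 93.54 dB(A): IL = 8.46 dB.

8.5 dB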